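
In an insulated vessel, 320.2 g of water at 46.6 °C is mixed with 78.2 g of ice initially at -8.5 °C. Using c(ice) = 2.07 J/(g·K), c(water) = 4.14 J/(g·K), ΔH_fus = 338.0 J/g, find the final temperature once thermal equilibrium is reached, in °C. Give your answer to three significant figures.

Heat to bring ice to 0 °C and melt it: q₁ = 78.2×2.07×8.5 + 78.2×338.0 = 27808 J
Heat the water can supply cooling to 0 °C: 320.2×4.14×46.6 = 61774.3 J > q₁, so all ice melts.
Energy balance: 320.2×4.14×(46.6 − T) = 27808 + 78.2×4.14×(T − 0)
1325.628(46.6 − T) = 27808 + 323.748 T
61774.3 − 27808 = 1649.376 T
T = 33966.3 / 1649.376 = 20.59 °C

T_f = 20.6 °C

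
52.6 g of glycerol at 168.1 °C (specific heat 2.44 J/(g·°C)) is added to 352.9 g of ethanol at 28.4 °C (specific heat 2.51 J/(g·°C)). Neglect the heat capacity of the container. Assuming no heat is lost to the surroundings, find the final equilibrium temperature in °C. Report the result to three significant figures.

Heat lost by glycerol = heat gained by ethanol.
(52.6)(2.44)(168.1 − T) = (352.9)(2.51)(T − 28.4)
128.344 (168.1 − T) = 885.779 (T − 28.4)
21575 − 128.344 T = 885.779 T − 25156
46731 = 1014.123 T
T = 46.08 °C

T_f = 46.1 °C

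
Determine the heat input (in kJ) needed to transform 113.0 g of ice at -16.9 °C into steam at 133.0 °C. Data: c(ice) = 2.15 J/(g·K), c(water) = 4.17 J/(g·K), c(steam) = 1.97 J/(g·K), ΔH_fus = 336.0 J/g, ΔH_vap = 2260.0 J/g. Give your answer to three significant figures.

q1 (heat ice -16.9→0.0 °C): 113.0 × 2.15 × 16.9 = 4106 J
q2 (melt at 0 °C): 113.0 × 336.0 = 37968 J
q3 (heat water 0.0→100.0 °C): 113.0 × 4.17 × 100.0 = 47121 J
q4 (vaporize at 100 °C): 113.0 × 2260.0 = 255380 J
q5 (heat steam 100.0→133.0 °C): 113.0 × 1.97 × 33.0 = 7346 J
Total: 4106 + 37968 + 47121 + 255380 + 7346 = 351921 J = 352 kJ

q = 352 kJ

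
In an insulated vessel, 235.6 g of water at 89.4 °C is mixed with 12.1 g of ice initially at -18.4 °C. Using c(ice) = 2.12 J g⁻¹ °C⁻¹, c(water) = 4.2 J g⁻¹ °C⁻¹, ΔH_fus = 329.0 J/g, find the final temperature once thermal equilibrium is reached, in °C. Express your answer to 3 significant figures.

Heat to bring ice to 0 °C and melt it: q₁ = 12.1×2.12×18.4 + 12.1×329.0 = 4452.9 J
Heat the water can supply cooling to 0 °C: 235.6×4.2×89.4 = 88463.1 J > q₁, so all ice melts.
Energy balance: 235.6×4.2×(89.4 − T) = 4452.9 + 12.1×4.2×(T − 0)
989.52(89.4 − T) = 4452.9 + 50.82 T
88463.1 − 4452.9 = 1040.34 T
T = 84010.2 / 1040.34 = 80.75 °C

T_f = 80.8 °C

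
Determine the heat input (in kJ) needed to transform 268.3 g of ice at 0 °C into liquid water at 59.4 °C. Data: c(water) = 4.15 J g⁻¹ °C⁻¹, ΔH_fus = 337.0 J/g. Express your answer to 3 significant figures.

q = 157 kJ

q1 (melt at 0 °C): 268.3 × 337.0 = 90417 J
q2 (heat water 0.0→59.4 °C): 268.3 × 4.15 × 59.4 = 66139 J
Total: 90417 + 66139 = 156556 J = 157 kJ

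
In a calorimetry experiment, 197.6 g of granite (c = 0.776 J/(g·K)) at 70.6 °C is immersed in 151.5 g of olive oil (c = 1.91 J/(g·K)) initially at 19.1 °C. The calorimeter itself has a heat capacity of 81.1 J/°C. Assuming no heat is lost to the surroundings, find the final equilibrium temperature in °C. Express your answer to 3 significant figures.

Heat lost by granite = heat gained by olive oil + calorimeter.
(197.6)(0.776)(70.6 − T) = [(151.5)(1.91) + 81.1](T − 19.1)
153.3376 (70.6 − T) = 370.465 (T − 19.1)
10826 − 153.3376 T = 370.465 T − 7075.9
17901.9 = 523.8026 T
T = 34.18 °C

T_f = 34.2 °C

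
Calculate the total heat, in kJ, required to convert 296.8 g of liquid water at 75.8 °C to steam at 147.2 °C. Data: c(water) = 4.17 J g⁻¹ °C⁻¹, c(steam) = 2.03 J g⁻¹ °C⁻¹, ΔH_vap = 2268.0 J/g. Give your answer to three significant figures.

q1 (heat water 75.8→100.0 °C): 296.8 × 4.17 × 24.2 = 29951 J
q2 (vaporize at 100 °C): 296.8 × 2268.0 = 673142 J
q3 (heat steam 100.0→147.2 °C): 296.8 × 2.03 × 47.2 = 28438 J
Total: 29951 + 673142 + 28438 = 731531 J = 732 kJ

q = 732 kJ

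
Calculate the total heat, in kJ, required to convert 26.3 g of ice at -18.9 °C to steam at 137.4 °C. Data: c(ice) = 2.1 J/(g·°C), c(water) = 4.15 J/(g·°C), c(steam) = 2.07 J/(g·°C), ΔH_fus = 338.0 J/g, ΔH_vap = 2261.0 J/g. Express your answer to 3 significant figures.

q1 (heat ice -18.9→0.0 °C): 26.3 × 2.1 × 18.9 = 1044 J
q2 (melt at 0 °C): 26.3 × 338.0 = 8889 J
q3 (heat water 0.0→100.0 °C): 26.3 × 4.15 × 100.0 = 10915 J
q4 (vaporize at 100 °C): 26.3 × 2261.0 = 59464 J
q5 (heat steam 100.0→137.4 °C): 26.3 × 2.07 × 37.4 = 2036 J
Total: 1044 + 8889 + 10915 + 59464 + 2036 = 82348 J = 82.3 kJ

q = 82.3 kJ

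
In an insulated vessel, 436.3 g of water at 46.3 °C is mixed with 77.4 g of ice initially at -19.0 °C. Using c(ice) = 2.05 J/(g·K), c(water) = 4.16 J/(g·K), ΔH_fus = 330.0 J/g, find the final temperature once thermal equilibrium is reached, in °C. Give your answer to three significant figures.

Heat to bring ice to 0 °C and melt it: q₁ = 77.4×2.05×19.0 + 77.4×330.0 = 28557 J
Heat the water can supply cooling to 0 °C: 436.3×4.16×46.3 = 84034.9 J > q₁, so all ice melts.
Energy balance: 436.3×4.16×(46.3 − T) = 28557 + 77.4×4.16×(T − 0)
1815.008(46.3 − T) = 28557 + 321.984 T
84034.9 − 28557 = 2136.992 T
T = 55477.9 / 2136.992 = 25.96 °C

T_f = 26.0 °C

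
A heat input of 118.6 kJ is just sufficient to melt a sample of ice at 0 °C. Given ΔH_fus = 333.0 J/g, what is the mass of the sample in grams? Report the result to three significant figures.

m = q / ΔH_fus = 118600 J / 333.0 J/g = 356 g

m = 356 g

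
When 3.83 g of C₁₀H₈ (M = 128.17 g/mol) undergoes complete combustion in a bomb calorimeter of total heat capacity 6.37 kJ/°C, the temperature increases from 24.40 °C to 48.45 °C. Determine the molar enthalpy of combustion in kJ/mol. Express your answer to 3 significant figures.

ΔT = 48.45 − 24.40 = 24.05 °C
q_cal = C_cal × ΔT = 6.37 × 24.05 = 153.1985 kJ
n = 3.83 / 128.17 = 0.02988 mol
q_rxn = −q_cal = -153.1985 kJ
ΔH = -153.1985 / 0.02988 = -5127 kJ/mol

ΔH = -5130 kJ/mol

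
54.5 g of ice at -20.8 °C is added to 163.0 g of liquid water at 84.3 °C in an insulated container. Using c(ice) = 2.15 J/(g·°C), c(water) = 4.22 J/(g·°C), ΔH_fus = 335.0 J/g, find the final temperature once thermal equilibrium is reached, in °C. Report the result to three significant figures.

Heat to bring ice to 0 °C and melt it: q₁ = 54.5×2.15×20.8 + 54.5×335.0 = 20695 J
Heat the water can supply cooling to 0 °C: 163.0×4.22×84.3 = 57986.6 J > q₁, so all ice melts.
Energy balance: 163.0×4.22×(84.3 − T) = 20695 + 54.5×4.22×(T − 0)
687.86(84.3 − T) = 20695 + 229.99 T
57986.6 − 20695 = 917.85 T
T = 37291.6 / 917.85 = 40.63 °C

T_f = 40.6 °C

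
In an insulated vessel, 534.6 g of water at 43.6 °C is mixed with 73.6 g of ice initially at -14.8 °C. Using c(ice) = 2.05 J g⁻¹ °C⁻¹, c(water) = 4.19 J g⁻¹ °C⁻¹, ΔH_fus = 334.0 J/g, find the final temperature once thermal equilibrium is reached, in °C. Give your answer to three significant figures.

T_f = 27.8 °C

Heat to bring ice to 0 °C and melt it: q₁ = 73.6×2.05×14.8 + 73.6×334.0 = 26815 J
Heat the water can supply cooling to 0 °C: 534.6×4.19×43.6 = 97662.9 J > q₁, so all ice melts.
Energy balance: 534.6×4.19×(43.6 − T) = 26815 + 73.6×4.19×(T − 0)
2239.974(43.6 − T) = 26815 + 308.384 T
97662.9 − 26815 = 2548.358 T
T = 70847.9 / 2548.358 = 27.80 °C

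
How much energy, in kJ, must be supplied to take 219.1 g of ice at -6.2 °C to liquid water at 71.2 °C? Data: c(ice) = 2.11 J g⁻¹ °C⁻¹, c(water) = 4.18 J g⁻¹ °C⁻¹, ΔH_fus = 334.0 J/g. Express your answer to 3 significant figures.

q = 141 kJ

q1 (heat ice -6.2→0.0 °C): 219.1 × 2.11 × 6.2 = 2866 J
q2 (melt at 0 °C): 219.1 × 334.0 = 73179 J
q3 (heat water 0.0→71.2 °C): 219.1 × 4.18 × 71.2 = 65208 J
Total: 2866 + 73179 + 65208 = 141253 J = 141 kJ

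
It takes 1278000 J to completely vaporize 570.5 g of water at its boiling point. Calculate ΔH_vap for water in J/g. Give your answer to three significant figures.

ΔH_vap = q / m = 1278000 / 570.5 = 2240 J/g

ΔH_vap = 2240 J/g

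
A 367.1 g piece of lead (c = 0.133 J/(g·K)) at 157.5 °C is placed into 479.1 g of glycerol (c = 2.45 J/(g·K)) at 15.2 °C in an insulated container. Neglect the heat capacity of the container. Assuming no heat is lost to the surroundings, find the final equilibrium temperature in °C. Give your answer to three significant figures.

Heat lost by lead = heat gained by glycerol.
(367.1)(0.133)(157.5 − T) = (479.1)(2.45)(T − 15.2)
48.8243 (157.5 − T) = 1173.795 (T − 15.2)
7689.8 − 48.8243 T = 1173.795 T − 17842
25531.8 = 1222.6193 T
T = 20.88 °C

T_f = 20.9 °C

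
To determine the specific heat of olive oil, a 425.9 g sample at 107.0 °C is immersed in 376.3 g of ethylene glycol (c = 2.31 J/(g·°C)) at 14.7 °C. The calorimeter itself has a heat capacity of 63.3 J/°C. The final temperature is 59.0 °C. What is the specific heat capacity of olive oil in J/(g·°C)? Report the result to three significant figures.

q_gained = (376.3 × 2.31 + 63.3) × (59.0 − 14.7) = 41310 J
q_lost = 425.9 × c × (107.0 − 59.0) = 20443.2 c
Set equal: c = 41310 / 20443.2 = 2.02 J/(g·°C)

c = 2.02 J/(g·°C)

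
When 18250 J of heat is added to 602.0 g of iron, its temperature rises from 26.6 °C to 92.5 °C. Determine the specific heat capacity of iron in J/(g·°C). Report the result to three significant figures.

c = q / (m ΔT) = 18250 / (602.0 × 65.9)
c = 18250 / 39671.8 = 0.460 J/(g·°C)

c = 0.460 J/(g·°C)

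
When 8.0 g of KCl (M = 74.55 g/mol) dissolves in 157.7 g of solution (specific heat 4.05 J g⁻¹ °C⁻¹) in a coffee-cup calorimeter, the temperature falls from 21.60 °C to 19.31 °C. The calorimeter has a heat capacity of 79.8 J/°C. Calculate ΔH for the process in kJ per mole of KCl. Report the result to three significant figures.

|ΔT| = |19.31 − 21.60| = 2.29 °C
|q_surr| = (157.7 × 4.05 + 79.8) × 2.29 = 718.485 × 2.29 = 1645 J
n(KCl) = 8.0 / 74.55 = 0.1073 mol
Temperature fell, so q_rxn = +|q_surr| = 1.645 kJ
ΔH = q_rxn / n = 15.33 kJ/mol

ΔH = 15.3 kJ/mol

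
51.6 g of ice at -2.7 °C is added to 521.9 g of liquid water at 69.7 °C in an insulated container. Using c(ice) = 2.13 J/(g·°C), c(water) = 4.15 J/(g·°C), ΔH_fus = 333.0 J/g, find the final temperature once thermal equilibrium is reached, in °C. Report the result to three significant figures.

T_f = 56.1 °C

Heat to bring ice to 0 °C and melt it: q₁ = 51.6×2.13×2.7 + 51.6×333.0 = 17480 J
Heat the water can supply cooling to 0 °C: 521.9×4.15×69.7 = 150962 J > q₁, so all ice melts.
Energy balance: 521.9×4.15×(69.7 − T) = 17480 + 51.6×4.15×(T − 0)
2165.885(69.7 − T) = 17480 + 214.14 T
150962 − 17480 = 2380.025 T
T = 133482 / 2380.025 = 56.08 °C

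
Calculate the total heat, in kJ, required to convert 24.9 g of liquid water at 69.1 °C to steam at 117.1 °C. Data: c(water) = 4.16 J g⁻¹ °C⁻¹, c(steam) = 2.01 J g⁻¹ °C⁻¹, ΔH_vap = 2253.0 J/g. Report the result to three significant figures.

q = 60.2 kJ

q1 (heat water 69.1→100.0 °C): 24.9 × 4.16 × 30.9 = 3201 J
q2 (vaporize at 100 °C): 24.9 × 2253.0 = 56100 J
q3 (heat steam 100.0→117.1 °C): 24.9 × 2.01 × 17.1 = 856 J
Total: 3201 + 56100 + 856 = 60157 J = 60.2 kJ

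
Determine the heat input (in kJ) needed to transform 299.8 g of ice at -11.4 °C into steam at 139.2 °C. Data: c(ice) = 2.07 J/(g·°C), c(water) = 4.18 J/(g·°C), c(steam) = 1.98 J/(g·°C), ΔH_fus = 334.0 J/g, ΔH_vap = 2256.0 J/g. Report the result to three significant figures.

q1 (heat ice -11.4→0.0 °C): 299.8 × 2.07 × 11.4 = 7075 J
q2 (melt at 0 °C): 299.8 × 334.0 = 100133 J
q3 (heat water 0.0→100.0 °C): 299.8 × 4.18 × 100.0 = 125316 J
q4 (vaporize at 100 °C): 299.8 × 2256.0 = 676349 J
q5 (heat steam 100.0→139.2 °C): 299.8 × 1.98 × 39.2 = 23269 J
Total: 7075 + 100133 + 125316 + 676349 + 23269 = 932142 J = 932 kJ

q = 932 kJ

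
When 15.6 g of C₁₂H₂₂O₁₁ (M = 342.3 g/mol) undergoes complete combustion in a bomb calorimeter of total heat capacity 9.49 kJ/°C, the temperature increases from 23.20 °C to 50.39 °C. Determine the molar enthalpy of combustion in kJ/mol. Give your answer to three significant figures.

ΔH = -5660 kJ/mol

ΔT = 50.39 − 23.20 = 27.19 °C
q_cal = C_cal × ΔT = 9.49 × 27.19 = 258.0331 kJ
n = 15.6 / 342.3 = 0.04557 mol
q_rxn = −q_cal = -258.0331 kJ
ΔH = -258.0331 / 0.04557 = -5662 kJ/mol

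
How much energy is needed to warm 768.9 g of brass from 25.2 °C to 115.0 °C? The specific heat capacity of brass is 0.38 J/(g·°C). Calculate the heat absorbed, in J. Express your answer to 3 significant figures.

q = 26200 J

q = m c ΔT = 768.9 × 0.38 × (115.0 − 25.2)
q = 768.9 × 0.38 × 89.8 = 26240 J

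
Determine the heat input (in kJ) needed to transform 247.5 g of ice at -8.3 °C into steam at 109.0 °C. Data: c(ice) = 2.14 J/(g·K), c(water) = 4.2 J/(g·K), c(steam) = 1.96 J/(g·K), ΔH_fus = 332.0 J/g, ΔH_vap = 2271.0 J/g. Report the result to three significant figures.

q = 757 kJ

q1 (heat ice -8.3→0.0 °C): 247.5 × 2.14 × 8.3 = 4396 J
q2 (melt at 0 °C): 247.5 × 332.0 = 82170 J
q3 (heat water 0.0→100.0 °C): 247.5 × 4.2 × 100.0 = 103950 J
q4 (vaporize at 100 °C): 247.5 × 2271.0 = 562073 J
q5 (heat steam 100.0→109.0 °C): 247.5 × 1.96 × 9.0 = 4366 J
Total: 4396 + 82170 + 103950 + 562073 + 4366 = 756955 J = 757 kJ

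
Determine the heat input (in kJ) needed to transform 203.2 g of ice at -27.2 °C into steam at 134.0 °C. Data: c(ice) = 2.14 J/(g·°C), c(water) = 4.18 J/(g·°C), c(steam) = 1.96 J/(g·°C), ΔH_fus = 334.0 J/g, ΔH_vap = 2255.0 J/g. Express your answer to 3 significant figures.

q = 636 kJ

q1 (heat ice -27.2→0.0 °C): 203.2 × 2.14 × 27.2 = 11828 J
q2 (melt at 0 °C): 203.2 × 334.0 = 67869 J
q3 (heat water 0.0→100.0 °C): 203.2 × 4.18 × 100.0 = 84938 J
q4 (vaporize at 100 °C): 203.2 × 2255.0 = 458216 J
q5 (heat steam 100.0→134.0 °C): 203.2 × 1.96 × 34.0 = 13541 J
Total: 11828 + 67869 + 84938 + 458216 + 13541 = 636392 J = 636 kJ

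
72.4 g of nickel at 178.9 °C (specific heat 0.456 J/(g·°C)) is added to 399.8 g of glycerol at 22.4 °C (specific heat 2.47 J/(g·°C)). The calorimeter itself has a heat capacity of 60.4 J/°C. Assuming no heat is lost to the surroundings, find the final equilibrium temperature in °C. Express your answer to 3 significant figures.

Heat lost by nickel = heat gained by glycerol + calorimeter.
(72.4)(0.456)(178.9 − T) = [(399.8)(2.47) + 60.4](T − 22.4)
33.0144 (178.9 − T) = 1047.906 (T − 22.4)
5906.3 − 33.0144 T = 1047.906 T − 23473
29379.3 = 1080.9204 T
T = 27.18 °C

T_f = 27.2 °C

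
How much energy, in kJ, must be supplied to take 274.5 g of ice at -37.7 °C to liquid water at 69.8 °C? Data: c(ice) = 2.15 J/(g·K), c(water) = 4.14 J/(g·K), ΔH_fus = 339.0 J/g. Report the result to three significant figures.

q1 (heat ice -37.7→0.0 °C): 274.5 × 2.15 × 37.7 = 22250 J
q2 (melt at 0 °C): 274.5 × 339.0 = 93056 J
q3 (heat water 0.0→69.8 °C): 274.5 × 4.14 × 69.8 = 79323 J
Total: 22250 + 93056 + 79323 = 194629 J = 195 kJ

q = 195 kJ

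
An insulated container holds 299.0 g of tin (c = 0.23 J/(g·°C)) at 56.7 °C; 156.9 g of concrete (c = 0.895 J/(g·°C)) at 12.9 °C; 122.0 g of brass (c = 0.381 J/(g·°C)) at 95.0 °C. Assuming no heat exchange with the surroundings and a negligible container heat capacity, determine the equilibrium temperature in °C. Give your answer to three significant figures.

T_f = 39.6 °C

Σ mᵢcᵢ(T − Tᵢ) = 0  ⇒  T = Σ mᵢcᵢTᵢ / Σ mᵢcᵢ
Σ mᵢcᵢ = 299.0×0.23 + 156.9×0.895 + 122.0×0.381 = 255.6775
Σ mᵢcᵢTᵢ = 68.77×56.7 + 140.4255×12.9 + 46.482×95.0 = 10127
T = 10127 / 255.6775 = 39.61 °C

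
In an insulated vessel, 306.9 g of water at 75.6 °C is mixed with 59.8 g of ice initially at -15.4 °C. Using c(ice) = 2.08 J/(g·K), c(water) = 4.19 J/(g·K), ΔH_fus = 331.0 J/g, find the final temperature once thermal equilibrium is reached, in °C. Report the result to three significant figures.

T_f = 49.1 °C

Heat to bring ice to 0 °C and melt it: q₁ = 59.8×2.08×15.4 + 59.8×331.0 = 21709 J
Heat the water can supply cooling to 0 °C: 306.9×4.19×75.6 = 97214.9 J > q₁, so all ice melts.
Energy balance: 306.9×4.19×(75.6 − T) = 21709 + 59.8×4.19×(T − 0)
1285.911(75.6 − T) = 21709 + 250.562 T
97214.9 − 21709 = 1536.473 T
T = 75505.9 / 1536.473 = 49.14 °C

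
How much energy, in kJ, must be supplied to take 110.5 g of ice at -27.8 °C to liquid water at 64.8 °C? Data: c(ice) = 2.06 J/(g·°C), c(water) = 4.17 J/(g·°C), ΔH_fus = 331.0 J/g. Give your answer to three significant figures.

q1 (heat ice -27.8→0.0 °C): 110.5 × 2.06 × 27.8 = 6328 J
q2 (melt at 0 °C): 110.5 × 331.0 = 36576 J
q3 (heat water 0.0→64.8 °C): 110.5 × 4.17 × 64.8 = 29859 J
Total: 6328 + 36576 + 29859 = 72763 J = 72.8 kJ

q = 72.8 kJ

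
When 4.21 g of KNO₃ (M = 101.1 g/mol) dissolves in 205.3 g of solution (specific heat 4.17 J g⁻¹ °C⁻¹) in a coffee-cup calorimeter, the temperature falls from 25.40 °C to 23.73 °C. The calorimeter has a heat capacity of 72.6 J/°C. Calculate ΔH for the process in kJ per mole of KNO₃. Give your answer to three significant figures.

ΔH = 37.2 kJ/mol

|ΔT| = |23.73 − 25.40| = 1.67 °C
|q_surr| = (205.3 × 4.17 + 72.6) × 1.67 = 928.701 × 1.67 = 1551 J
n(KNO₃) = 4.21 / 101.1 = 0.04164 mol
Temperature fell, so q_rxn = +|q_surr| = 1.551 kJ
ΔH = q_rxn / n = 37.248 kJ/mol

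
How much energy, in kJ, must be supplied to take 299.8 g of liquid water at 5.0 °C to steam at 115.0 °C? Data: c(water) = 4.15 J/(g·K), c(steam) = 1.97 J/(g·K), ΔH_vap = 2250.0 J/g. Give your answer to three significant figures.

q = 802 kJ

q1 (heat water 5.0→100.0 °C): 299.8 × 4.15 × 95.0 = 118196 J
q2 (vaporize at 100 °C): 299.8 × 2250.0 = 674550 J
q3 (heat steam 100.0→115.0 °C): 299.8 × 1.97 × 15.0 = 8859 J
Total: 118196 + 674550 + 8859 = 801605 J = 802 kJ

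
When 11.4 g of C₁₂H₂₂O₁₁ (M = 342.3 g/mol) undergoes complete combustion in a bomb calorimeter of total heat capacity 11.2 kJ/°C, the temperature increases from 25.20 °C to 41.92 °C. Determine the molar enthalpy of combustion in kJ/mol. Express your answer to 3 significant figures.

ΔH = -5620 kJ/mol

ΔT = 41.92 − 25.20 = 16.72 °C
q_cal = C_cal × ΔT = 11.2 × 16.72 = 187.264 kJ
n = 11.4 / 342.3 = 0.03330 mol
q_rxn = −q_cal = -187.264 kJ
ΔH = -187.264 / 0.03330 = -5624 kJ/mol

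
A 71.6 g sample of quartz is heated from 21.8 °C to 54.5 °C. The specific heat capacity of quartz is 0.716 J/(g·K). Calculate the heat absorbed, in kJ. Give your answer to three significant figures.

q = m c ΔT = 71.6 × 0.716 × (54.5 − 21.8)
q = 71.6 × 0.716 × 32.7 = 1676 J = 1.68 kJ

q = 1.68 kJ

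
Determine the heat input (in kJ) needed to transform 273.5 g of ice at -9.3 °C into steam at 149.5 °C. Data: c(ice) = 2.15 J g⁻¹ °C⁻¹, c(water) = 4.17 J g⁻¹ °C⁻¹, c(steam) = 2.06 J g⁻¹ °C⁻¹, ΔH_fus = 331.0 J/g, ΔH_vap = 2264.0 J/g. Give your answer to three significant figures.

q = 857 kJ

q1 (heat ice -9.3→0.0 °C): 273.5 × 2.15 × 9.3 = 5469 J
q2 (melt at 0 °C): 273.5 × 331.0 = 90529 J
q3 (heat water 0.0→100.0 °C): 273.5 × 4.17 × 100.0 = 114050 J
q4 (vaporize at 100 °C): 273.5 × 2264.0 = 619204 J
q5 (heat steam 100.0→149.5 °C): 273.5 × 2.06 × 49.5 = 27889 J
Total: 5469 + 90529 + 114050 + 619204 + 27889 = 857141 J = 857 kJ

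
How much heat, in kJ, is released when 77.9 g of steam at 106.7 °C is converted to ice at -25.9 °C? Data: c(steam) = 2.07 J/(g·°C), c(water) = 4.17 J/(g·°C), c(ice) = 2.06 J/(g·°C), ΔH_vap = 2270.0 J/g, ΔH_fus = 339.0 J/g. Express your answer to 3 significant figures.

q = 241 kJ

q1 (cool steam 106.7→100 °C): 77.9 × 2.07 × 6.7 = 1080 J
q2 (condense at 100 °C): 77.9 × 2270.0 = 176833 J
q3 (cool water 100→0 °C): 77.9 × 4.17 × 100.0 = 32484 J
q4 (freeze at 0 °C): 77.9 × 339.0 = 26408 J
q5 (cool ice 0→-25.9 °C): 77.9 × 2.06 × 25.9 = 4156 J
Total: 1080 + 176833 + 32484 + 26408 + 4156 = 240961 J = 241 kJ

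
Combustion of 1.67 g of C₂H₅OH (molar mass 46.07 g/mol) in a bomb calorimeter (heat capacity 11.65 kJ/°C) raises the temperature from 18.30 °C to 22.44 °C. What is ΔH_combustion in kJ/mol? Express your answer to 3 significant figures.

ΔT = 22.44 − 18.30 = 4.14 °C
q_cal = C_cal × ΔT = 11.65 × 4.14 = 48.231 kJ
n = 1.67 / 46.07 = 0.03625 mol
q_rxn = −q_cal = -48.231 kJ
ΔH = -48.231 / 0.03625 = -1331 kJ/mol

ΔH = -1330 kJ/mol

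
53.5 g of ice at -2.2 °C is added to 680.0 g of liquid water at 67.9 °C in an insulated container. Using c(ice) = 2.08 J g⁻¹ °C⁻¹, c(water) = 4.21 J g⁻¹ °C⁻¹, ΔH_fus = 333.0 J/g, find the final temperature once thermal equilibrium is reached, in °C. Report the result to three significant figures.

T_f = 57.1 °C

Heat to bring ice to 0 °C and melt it: q₁ = 53.5×2.08×2.2 + 53.5×333.0 = 18060 J
Heat the water can supply cooling to 0 °C: 680.0×4.21×67.9 = 194384 J > q₁, so all ice melts.
Energy balance: 680.0×4.21×(67.9 − T) = 18060 + 53.5×4.21×(T − 0)
2862.8(67.9 − T) = 18060 + 225.235 T
194384 − 18060 = 3088.035 T
T = 176324 / 3088.035 = 57.10 °C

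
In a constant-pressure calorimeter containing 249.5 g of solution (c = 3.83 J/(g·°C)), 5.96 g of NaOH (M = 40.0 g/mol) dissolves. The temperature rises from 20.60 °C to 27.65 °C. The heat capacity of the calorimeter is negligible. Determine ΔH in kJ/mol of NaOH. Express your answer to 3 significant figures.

|ΔT| = |27.65 − 20.60| = 7.05 °C
|q_surr| = (249.5 × 3.83) × 7.05 = 955.585 × 7.05 = 6737 J
n(NaOH) = 5.96 / 40.0 = 0.1490 mol
Temperature rose, so q_rxn = −|q_surr| = -6.737 kJ
ΔH = q_rxn / n = -45.21 kJ/mol

ΔH = -45.2 kJ/mol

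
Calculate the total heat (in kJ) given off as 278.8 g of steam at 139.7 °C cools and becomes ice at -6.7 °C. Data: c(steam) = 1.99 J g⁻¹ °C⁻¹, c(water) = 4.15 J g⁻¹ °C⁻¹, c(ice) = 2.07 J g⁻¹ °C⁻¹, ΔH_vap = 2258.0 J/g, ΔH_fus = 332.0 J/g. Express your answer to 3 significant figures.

q1 (cool steam 139.7→100 °C): 278.8 × 1.99 × 39.7 = 22026 J
q2 (condense at 100 °C): 278.8 × 2258.0 = 629530 J
q3 (cool water 100→0 °C): 278.8 × 4.15 × 100.0 = 115702 J
q4 (freeze at 0 °C): 278.8 × 332.0 = 92562 J
q5 (cool ice 0→-6.7 °C): 278.8 × 2.07 × 6.7 = 3867 J
Total: 22026 + 629530 + 115702 + 92562 + 3867 = 863687 J = 864 kJ

q = 864 kJ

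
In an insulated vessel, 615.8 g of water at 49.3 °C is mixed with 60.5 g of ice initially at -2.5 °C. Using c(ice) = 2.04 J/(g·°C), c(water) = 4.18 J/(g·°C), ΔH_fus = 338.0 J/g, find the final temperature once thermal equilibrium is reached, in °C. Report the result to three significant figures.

Heat to bring ice to 0 °C and melt it: q₁ = 60.5×2.04×2.5 + 60.5×338.0 = 20758 J
Heat the water can supply cooling to 0 °C: 615.8×4.18×49.3 = 126900 J > q₁, so all ice melts.
Energy balance: 615.8×4.18×(49.3 − T) = 20758 + 60.5×4.18×(T − 0)
2574.044(49.3 − T) = 20758 + 252.89 T
126900 − 20758 = 2826.934 T
T = 106142 / 2826.934 = 37.547 °C

T_f = 37.5 °C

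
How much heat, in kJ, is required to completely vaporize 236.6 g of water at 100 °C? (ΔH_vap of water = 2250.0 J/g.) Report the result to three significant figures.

q = m × ΔH_vap = 236.6 × 2250.0 = 532400 J = 532 kJ

q = 532 kJ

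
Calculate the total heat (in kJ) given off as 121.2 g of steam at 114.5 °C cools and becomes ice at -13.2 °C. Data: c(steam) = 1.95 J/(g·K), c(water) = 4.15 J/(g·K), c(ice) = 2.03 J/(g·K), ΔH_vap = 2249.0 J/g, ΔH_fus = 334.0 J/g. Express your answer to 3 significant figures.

q1 (cool steam 114.5→100 °C): 121.2 × 1.95 × 14.5 = 3427 J
q2 (condense at 100 °C): 121.2 × 2249.0 = 272579 J
q3 (cool water 100→0 °C): 121.2 × 4.15 × 100.0 = 50298 J
q4 (freeze at 0 °C): 121.2 × 334.0 = 40481 J
q5 (cool ice 0→-13.2 °C): 121.2 × 2.03 × 13.2 = 3248 J
Total: 3427 + 272579 + 50298 + 40481 + 3248 = 370033 J = 370 kJ

q = 370 kJ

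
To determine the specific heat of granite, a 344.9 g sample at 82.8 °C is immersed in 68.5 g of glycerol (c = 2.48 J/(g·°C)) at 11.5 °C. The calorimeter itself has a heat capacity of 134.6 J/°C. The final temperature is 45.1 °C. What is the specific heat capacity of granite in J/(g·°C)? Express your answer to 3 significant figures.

c = 0.787 J/(g·°C)

q_gained = (68.5 × 2.48 + 134.6) × (45.1 − 11.5) = 10230 J
q_lost = 344.9 × c × (82.8 − 45.1) = 13002.73 c
Set equal: c = 10230 / 13002.73 = 0.787 J/(g·°C)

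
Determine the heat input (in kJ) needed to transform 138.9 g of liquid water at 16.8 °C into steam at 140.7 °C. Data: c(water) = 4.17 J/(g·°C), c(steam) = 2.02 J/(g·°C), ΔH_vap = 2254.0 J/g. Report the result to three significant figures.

q = 373 kJ

q1 (heat water 16.8→100.0 °C): 138.9 × 4.17 × 83.2 = 48191 J
q2 (vaporize at 100 °C): 138.9 × 2254.0 = 313081 J
q3 (heat steam 100.0→140.7 °C): 138.9 × 2.02 × 40.7 = 11420 J
Total: 48191 + 313081 + 11420 = 372692 J = 373 kJ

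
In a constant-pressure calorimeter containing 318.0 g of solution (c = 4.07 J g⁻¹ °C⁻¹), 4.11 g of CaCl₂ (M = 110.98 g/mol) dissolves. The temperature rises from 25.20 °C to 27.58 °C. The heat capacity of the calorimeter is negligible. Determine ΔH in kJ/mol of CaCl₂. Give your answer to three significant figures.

ΔH = -83.2 kJ/mol

|ΔT| = |27.58 − 25.20| = 2.38 °C
|q_surr| = (318.0 × 4.07) × 2.38 = 1294.26 × 2.38 = 3080 J
n(CaCl₂) = 4.11 / 110.98 = 0.03703 mol
Temperature rose, so q_rxn = −|q_surr| = -3.080 kJ
ΔH = q_rxn / n = -83.18 kJ/mol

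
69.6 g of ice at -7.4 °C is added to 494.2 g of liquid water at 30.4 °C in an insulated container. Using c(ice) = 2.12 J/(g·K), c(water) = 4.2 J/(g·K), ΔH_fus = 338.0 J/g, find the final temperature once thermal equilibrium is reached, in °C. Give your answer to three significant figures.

Heat to bring ice to 0 °C and melt it: q₁ = 69.6×2.12×7.4 + 69.6×338.0 = 24617 J
Heat the water can supply cooling to 0 °C: 494.2×4.2×30.4 = 63099.5 J > q₁, so all ice melts.
Energy balance: 494.2×4.2×(30.4 − T) = 24617 + 69.6×4.2×(T − 0)
2075.64(30.4 − T) = 24617 + 292.32 T
63099.5 − 24617 = 2367.96 T
T = 38482.5 / 2367.96 = 16.25 °C

T_f = 16.3 °C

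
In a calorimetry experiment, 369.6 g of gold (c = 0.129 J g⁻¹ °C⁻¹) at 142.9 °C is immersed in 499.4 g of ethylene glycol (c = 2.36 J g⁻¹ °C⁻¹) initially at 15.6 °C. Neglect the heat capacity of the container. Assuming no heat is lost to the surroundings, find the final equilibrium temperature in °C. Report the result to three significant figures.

Heat lost by gold = heat gained by ethylene glycol.
(369.6)(0.129)(142.9 − T) = (499.4)(2.36)(T − 15.6)
47.6784 (142.9 − T) = 1178.584 (T − 15.6)
6813.2 − 47.6784 T = 1178.584 T − 18386
25199.2 = 1226.2624 T
T = 20.5496 °C

T_f = 20.5 °C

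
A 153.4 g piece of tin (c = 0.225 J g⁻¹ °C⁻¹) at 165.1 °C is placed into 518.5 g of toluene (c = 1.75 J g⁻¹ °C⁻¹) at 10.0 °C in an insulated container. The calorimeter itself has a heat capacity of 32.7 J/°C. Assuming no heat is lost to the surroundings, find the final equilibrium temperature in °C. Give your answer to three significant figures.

Heat lost by tin = heat gained by toluene + calorimeter.
(153.4)(0.225)(165.1 − T) = [(518.5)(1.75) + 32.7](T − 10.0)
34.515 (165.1 − T) = 940.075 (T − 10.0)
5698.4 − 34.515 T = 940.075 T − 9400.8
15099.2 = 974.590 T
T = 15.49 °C

T_f = 15.5 °C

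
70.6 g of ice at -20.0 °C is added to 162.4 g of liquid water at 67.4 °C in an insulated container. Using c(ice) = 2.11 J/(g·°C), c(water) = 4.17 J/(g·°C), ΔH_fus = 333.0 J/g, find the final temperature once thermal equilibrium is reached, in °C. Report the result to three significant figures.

T_f = 19.7 °C

Heat to bring ice to 0 °C and melt it: q₁ = 70.6×2.11×20.0 + 70.6×333.0 = 26489 J
Heat the water can supply cooling to 0 °C: 162.4×4.17×67.4 = 45643.8 J > q₁, so all ice melts.
Energy balance: 162.4×4.17×(67.4 − T) = 26489 + 70.6×4.17×(T − 0)
677.208(67.4 − T) = 26489 + 294.402 T
45643.8 − 26489 = 971.610 T
T = 19154.8 / 971.610 = 19.71 °C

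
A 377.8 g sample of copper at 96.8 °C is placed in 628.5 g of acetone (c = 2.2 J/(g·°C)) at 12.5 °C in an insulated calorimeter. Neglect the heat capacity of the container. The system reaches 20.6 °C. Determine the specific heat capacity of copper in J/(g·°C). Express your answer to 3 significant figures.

c = 0.389 J/(g·°C)

q_gained = (628.5 × 2.2) × (20.6 − 12.5) = 11200 J
q_lost = 377.8 × c × (96.8 − 20.6) = 28788.36 c
Set equal: c = 11200 / 28788.36 = 0.389 J/(g·°C)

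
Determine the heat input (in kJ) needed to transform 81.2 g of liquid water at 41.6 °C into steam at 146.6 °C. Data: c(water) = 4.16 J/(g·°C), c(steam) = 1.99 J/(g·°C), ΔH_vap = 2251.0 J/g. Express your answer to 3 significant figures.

q = 210 kJ

q1 (heat water 41.6→100.0 °C): 81.2 × 4.16 × 58.4 = 19727 J
q2 (vaporize at 100 °C): 81.2 × 2251.0 = 182781 J
q3 (heat steam 100.0→146.6 °C): 81.2 × 1.99 × 46.6 = 7530 J
Total: 19727 + 182781 + 7530 = 210038 J = 210 kJ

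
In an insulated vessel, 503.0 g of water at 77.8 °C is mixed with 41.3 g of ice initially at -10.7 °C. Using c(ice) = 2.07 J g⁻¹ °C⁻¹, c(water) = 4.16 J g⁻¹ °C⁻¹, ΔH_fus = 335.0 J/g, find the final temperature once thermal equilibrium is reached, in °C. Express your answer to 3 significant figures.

T_f = 65.4 °C

Heat to bring ice to 0 °C and melt it: q₁ = 41.3×2.07×10.7 + 41.3×335.0 = 14750 J
Heat the water can supply cooling to 0 °C: 503.0×4.16×77.8 = 162795 J > q₁, so all ice melts.
Energy balance: 503.0×4.16×(77.8 − T) = 14750 + 41.3×4.16×(T − 0)
2092.48(77.8 − T) = 14750 + 171.808 T
162795 − 14750 = 2264.288 T
T = 148045 / 2264.288 = 65.38 °C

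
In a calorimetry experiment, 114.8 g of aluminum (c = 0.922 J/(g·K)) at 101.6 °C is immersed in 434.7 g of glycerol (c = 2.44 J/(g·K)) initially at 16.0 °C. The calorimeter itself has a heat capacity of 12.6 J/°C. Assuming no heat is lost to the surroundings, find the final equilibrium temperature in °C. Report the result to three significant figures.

Heat lost by aluminum = heat gained by glycerol + calorimeter.
(114.8)(0.922)(101.6 − T) = [(434.7)(2.44) + 12.6](T − 16.0)
105.8456 (101.6 − T) = 1073.268 (T − 16.0)
10754 − 105.8456 T = 1073.268 T − 17172
27926 = 1179.1136 T
T = 23.68 °C

T_f = 23.7 °C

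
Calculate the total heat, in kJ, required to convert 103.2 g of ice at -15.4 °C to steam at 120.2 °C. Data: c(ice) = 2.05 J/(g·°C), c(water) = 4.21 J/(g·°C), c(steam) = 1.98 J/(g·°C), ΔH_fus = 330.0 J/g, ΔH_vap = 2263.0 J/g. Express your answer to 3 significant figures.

q1 (heat ice -15.4→0.0 °C): 103.2 × 2.05 × 15.4 = 3258 J
q2 (melt at 0 °C): 103.2 × 330.0 = 34056 J
q3 (heat water 0.0→100.0 °C): 103.2 × 4.21 × 100.0 = 43447 J
q4 (vaporize at 100 °C): 103.2 × 2263.0 = 233542 J
q5 (heat steam 100.0→120.2 °C): 103.2 × 1.98 × 20.2 = 4128 J
Total: 3258 + 34056 + 43447 + 233542 + 4128 = 318431 J = 318 kJ

q = 318 kJ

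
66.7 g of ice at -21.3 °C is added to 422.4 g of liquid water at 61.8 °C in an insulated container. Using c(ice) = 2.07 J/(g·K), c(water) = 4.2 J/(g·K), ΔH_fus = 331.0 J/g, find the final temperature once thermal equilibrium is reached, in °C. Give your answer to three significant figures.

T_f = 41.2 °C

Heat to bring ice to 0 °C and melt it: q₁ = 66.7×2.07×21.3 + 66.7×331.0 = 25019 J
Heat the water can supply cooling to 0 °C: 422.4×4.2×61.8 = 109638 J > q₁, so all ice melts.
Energy balance: 422.4×4.2×(61.8 − T) = 25019 + 66.7×4.2×(T − 0)
1774.08(61.8 − T) = 25019 + 280.14 T
109638 − 25019 = 2054.22 T
T = 84619 / 2054.22 = 41.19 °C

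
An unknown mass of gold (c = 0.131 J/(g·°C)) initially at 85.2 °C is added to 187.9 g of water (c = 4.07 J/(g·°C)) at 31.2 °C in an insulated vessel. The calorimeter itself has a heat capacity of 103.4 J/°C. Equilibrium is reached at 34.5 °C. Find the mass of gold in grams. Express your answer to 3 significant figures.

m = 431 g

q_gained = (187.9 × 4.07 + 103.4) × (34.5 − 31.2) = 2865 J
q_lost = m × 0.131 × (85.2 − 34.5) = 6.6417 m
m = 2865 / 6.6417 = 431 g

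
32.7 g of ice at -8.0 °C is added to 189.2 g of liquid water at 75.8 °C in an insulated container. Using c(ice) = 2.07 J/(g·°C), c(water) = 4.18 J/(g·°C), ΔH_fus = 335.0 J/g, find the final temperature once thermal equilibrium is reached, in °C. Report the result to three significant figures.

Heat to bring ice to 0 °C and melt it: q₁ = 32.7×2.07×8.0 + 32.7×335.0 = 11496 J
Heat the water can supply cooling to 0 °C: 189.2×4.18×75.8 = 59946.9 J > q₁, so all ice melts.
Energy balance: 189.2×4.18×(75.8 − T) = 11496 + 32.7×4.18×(T − 0)
790.856(75.8 − T) = 11496 + 136.686 T
59946.9 − 11496 = 927.542 T
T = 48450.9 / 927.542 = 52.24 °C

T_f = 52.2 °C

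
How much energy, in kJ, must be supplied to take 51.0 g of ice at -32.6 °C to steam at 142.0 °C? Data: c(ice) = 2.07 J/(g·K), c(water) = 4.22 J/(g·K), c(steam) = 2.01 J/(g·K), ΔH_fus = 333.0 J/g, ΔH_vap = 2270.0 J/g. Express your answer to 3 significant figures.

q = 162 kJ

q1 (heat ice -32.6→0.0 °C): 51.0 × 2.07 × 32.6 = 3442 J
q2 (melt at 0 °C): 51.0 × 333.0 = 16983 J
q3 (heat water 0.0→100.0 °C): 51.0 × 4.22 × 100.0 = 21522 J
q4 (vaporize at 100 °C): 51.0 × 2270.0 = 115770 J
q5 (heat steam 100.0→142.0 °C): 51.0 × 2.01 × 42.0 = 4305 J
Total: 3442 + 16983 + 21522 + 115770 + 4305 = 162022 J = 162 kJ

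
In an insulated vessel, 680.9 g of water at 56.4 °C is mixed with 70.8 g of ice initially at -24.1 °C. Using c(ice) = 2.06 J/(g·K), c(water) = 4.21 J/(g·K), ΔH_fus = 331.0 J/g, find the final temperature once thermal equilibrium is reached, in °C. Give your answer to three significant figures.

Heat to bring ice to 0 °C and melt it: q₁ = 70.8×2.06×24.1 + 70.8×331.0 = 26950 J
Heat the water can supply cooling to 0 °C: 680.9×4.21×56.4 = 161676 J > q₁, so all ice melts.
Energy balance: 680.9×4.21×(56.4 − T) = 26950 + 70.8×4.21×(T − 0)
2866.589(56.4 − T) = 26950 + 298.068 T
161676 − 26950 = 3164.657 T
T = 134726 / 3164.657 = 42.57 °C

T_f = 42.6 °C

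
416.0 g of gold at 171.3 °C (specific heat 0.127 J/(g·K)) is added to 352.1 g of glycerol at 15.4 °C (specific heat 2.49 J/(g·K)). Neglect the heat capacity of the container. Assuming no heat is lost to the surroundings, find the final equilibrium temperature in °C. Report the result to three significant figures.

T_f = 24.3 °C

Heat lost by gold = heat gained by glycerol.
(416.0)(0.127)(171.3 − T) = (352.1)(2.49)(T − 15.4)
52.832 (171.3 − T) = 876.729 (T − 15.4)
9050.1 − 52.832 T = 876.729 T − 13502
22552.1 = 929.561 T
T = 24.26 °C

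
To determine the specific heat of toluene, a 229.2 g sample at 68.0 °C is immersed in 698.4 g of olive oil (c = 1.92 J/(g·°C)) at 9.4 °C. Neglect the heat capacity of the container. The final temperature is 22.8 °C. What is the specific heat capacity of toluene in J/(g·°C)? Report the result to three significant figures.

q_gained = (698.4 × 1.92) × (22.8 − 9.4) = 17970 J
q_lost = 229.2 × c × (68.0 − 22.8) = 10359.84 c
Set equal: c = 17970 / 10359.84 = 1.73 J/(g·°C)

c = 1.73 J/(g·°C)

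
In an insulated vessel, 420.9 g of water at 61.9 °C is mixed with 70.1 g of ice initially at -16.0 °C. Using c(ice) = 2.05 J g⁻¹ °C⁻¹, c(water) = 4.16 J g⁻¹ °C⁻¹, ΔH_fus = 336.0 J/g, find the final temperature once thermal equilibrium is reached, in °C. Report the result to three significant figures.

Heat to bring ice to 0 °C and melt it: q₁ = 70.1×2.05×16.0 + 70.1×336.0 = 25853 J
Heat the water can supply cooling to 0 °C: 420.9×4.16×61.9 = 108383 J > q₁, so all ice melts.
Energy balance: 420.9×4.16×(61.9 − T) = 25853 + 70.1×4.16×(T − 0)
1750.944(61.9 − T) = 25853 + 291.616 T
108383 − 25853 = 2042.560 T
T = 82530 / 2042.560 = 40.41 °C

T_f = 40.4 °C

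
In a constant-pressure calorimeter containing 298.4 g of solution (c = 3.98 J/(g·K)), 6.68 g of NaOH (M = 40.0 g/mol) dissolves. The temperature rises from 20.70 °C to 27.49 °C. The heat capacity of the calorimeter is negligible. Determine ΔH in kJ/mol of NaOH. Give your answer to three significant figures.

|ΔT| = |27.49 − 20.70| = 6.79 °C
|q_surr| = (298.4 × 3.98) × 6.79 = 1187.632 × 6.79 = 8064 J
n(NaOH) = 6.68 / 40.0 = 0.1670 mol
Temperature rose, so q_rxn = −|q_surr| = -8.064 kJ
ΔH = q_rxn / n = -48.29 kJ/mol

ΔH = -48.3 kJ/mol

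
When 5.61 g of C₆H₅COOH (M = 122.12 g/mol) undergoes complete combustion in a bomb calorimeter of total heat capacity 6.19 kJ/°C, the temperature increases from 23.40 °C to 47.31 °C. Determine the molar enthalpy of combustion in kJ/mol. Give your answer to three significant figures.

ΔH = -3220 kJ/mol

ΔT = 47.31 − 23.40 = 23.91 °C
q_cal = C_cal × ΔT = 6.19 × 23.91 = 148.0029 kJ
n = 5.61 / 122.12 = 0.04594 mol
q_rxn = −q_cal = -148.0029 kJ
ΔH = -148.0029 / 0.04594 = -3222 kJ/mol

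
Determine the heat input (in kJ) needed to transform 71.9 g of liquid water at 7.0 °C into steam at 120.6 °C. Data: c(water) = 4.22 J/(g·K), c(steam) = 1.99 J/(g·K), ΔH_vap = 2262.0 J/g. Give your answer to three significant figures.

q1 (heat water 7.0→100.0 °C): 71.9 × 4.22 × 93.0 = 28218 J
q2 (vaporize at 100 °C): 71.9 × 2262.0 = 162638 J
q3 (heat steam 100.0→120.6 °C): 71.9 × 1.99 × 20.6 = 2947 J
Total: 28218 + 162638 + 2947 = 193803 J = 194 kJ

q = 194 kJ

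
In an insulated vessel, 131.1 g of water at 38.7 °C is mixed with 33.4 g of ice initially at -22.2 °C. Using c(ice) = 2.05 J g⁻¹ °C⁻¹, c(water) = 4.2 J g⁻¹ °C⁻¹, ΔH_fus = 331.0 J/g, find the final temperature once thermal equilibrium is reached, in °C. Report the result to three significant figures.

Heat to bring ice to 0 °C and melt it: q₁ = 33.4×2.05×22.2 + 33.4×331.0 = 12575 J
Heat the water can supply cooling to 0 °C: 131.1×4.2×38.7 = 21309.0 J > q₁, so all ice melts.
Energy balance: 131.1×4.2×(38.7 − T) = 12575 + 33.4×4.2×(T − 0)
550.62(38.7 − T) = 12575 + 140.28 T
21309.0 − 12575 = 690.90 T
T = 8734.0 / 690.90 = 12.64 °C

T_f = 12.6 °C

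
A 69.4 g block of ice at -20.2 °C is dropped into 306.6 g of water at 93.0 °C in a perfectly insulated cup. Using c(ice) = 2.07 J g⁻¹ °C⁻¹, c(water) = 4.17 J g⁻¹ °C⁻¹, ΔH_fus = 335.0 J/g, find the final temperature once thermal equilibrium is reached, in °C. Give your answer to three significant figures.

T_f = 59.2 °C

Heat to bring ice to 0 °C and melt it: q₁ = 69.4×2.07×20.2 + 69.4×335.0 = 26151 J
Heat the water can supply cooling to 0 °C: 306.6×4.17×93.0 = 118903 J > q₁, so all ice melts.
Energy balance: 306.6×4.17×(93.0 − T) = 26151 + 69.4×4.17×(T − 0)
1278.522(93.0 − T) = 26151 + 289.398 T
118903 − 26151 = 1567.920 T
T = 92752 / 1567.920 = 59.16 °C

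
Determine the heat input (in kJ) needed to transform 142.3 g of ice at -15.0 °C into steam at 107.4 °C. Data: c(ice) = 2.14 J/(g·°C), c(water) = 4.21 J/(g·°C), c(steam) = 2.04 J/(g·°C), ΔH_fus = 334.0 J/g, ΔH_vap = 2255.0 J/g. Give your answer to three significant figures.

q1 (heat ice -15.0→0.0 °C): 142.3 × 2.14 × 15.0 = 4568 J
q2 (melt at 0 °C): 142.3 × 334.0 = 47528 J
q3 (heat water 0.0→100.0 °C): 142.3 × 4.21 × 100.0 = 59908 J
q4 (vaporize at 100 °C): 142.3 × 2255.0 = 320887 J
q5 (heat steam 100.0→107.4 °C): 142.3 × 2.04 × 7.4 = 2148 J
Total: 4568 + 47528 + 59908 + 320887 + 2148 = 435039 J = 435 kJ

q = 435 kJ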